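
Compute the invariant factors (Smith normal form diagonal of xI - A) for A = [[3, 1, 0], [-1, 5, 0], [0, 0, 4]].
The Jordan structure of A has elementary divisors (x - 4)^2, (x - 4). Arranging the block sizes at each eigenvalue in decreasing order and taking row products gives the invariant factors.

Invariant factors (smallest first, each dividing the next): x - 4, (x - 4)^2.

Check: the last factor (x - 4)^2 is the minimal polynomial, and the product (x - 4)^3 is the characteristic polynomial.

x - 4, (x - 4)^2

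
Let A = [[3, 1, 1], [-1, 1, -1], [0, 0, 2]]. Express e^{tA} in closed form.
e^{tA} = [[(t + 1)*e^{2*t}, t*e^{2*t}, t*e^{2*t}], [-t*e^{2*t}, (1 - t)*e^{2*t}, -t*e^{2*t}], [0, 0, e^{2*t}]]

A has Jordan form J = [[2, 1, 0], [0, 2, 0], [0, 0, 2]] with A = PJP^{-1}, so e^{tA} = P e^{tJ} P^{-1}.

For a Jordan block J_k(λ), e^{tJ_k(λ)} = e^{λt} · (I + tN + t^2 N^2/2! + ... + t^{k-1} N^{k-1}/(k-1)!) where N is the nilpotent superdiagonal part.

Assembling the blocks and conjugating back gives the entries of e^{tA} as shown above.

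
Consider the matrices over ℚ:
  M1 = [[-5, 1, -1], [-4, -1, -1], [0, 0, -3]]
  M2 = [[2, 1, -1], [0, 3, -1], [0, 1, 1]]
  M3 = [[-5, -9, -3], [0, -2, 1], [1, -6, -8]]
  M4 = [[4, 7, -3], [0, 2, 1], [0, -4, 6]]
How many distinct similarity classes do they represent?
4 classes: {M1}, {M2}, {M3}, {M4}

Characteristic polynomials: χ_{M1} = (x + 3)^3, χ_{M2} = (x - 2)^3, χ_{M3} = (x + 5)^3, χ_{M4} = (x - 4)^3.

{M1}: invariant factors (x + 3)^3.

{M2}: invariant factors x - 2, (x - 2)^2.

{M3}: invariant factors (x + 5)^3.

{M4}: invariant factors (x - 4)^3.

Matrices are similar if and only if their invariant-factor lists agree; the partition into similarity classes is {M1}, {M2}, {M3}, {M4}.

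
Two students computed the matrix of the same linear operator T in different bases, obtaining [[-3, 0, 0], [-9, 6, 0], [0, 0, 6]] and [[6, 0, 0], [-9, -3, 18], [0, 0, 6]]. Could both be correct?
Two matrices over a field are similar if and only if they have the same invariant factors.

Both A and B have characteristic polynomial (x - 6)^2(x + 3) and minimal polynomial (x - 6)(x + 3). Computing further, both have invariant factors x - 6, (x - 6)(x + 3). Hence A and B are similar.

Yes.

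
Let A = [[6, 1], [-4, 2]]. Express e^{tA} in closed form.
A has Jordan form J = [[4, 1], [0, 4]] with A = PJP^{-1}, so e^{tA} = P e^{tJ} P^{-1}.

For a Jordan block J_k(λ), e^{tJ_k(λ)} = e^{λt} · (I + tN + t^2 N^2/2! + ... + t^{k-1} N^{k-1}/(k-1)!) where N is the nilpotent superdiagonal part.

Assembling the blocks and conjugating back gives the entries of e^{tA} as shown above.

e^{tA} = [[(2*t + 1)*e^{4*t}, t*e^{4*t}], [-4*t*e^{4*t}, (1 - 2*t)*e^{4*t}]]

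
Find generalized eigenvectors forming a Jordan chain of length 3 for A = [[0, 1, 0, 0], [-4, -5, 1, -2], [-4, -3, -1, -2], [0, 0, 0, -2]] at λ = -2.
We seek v_1 ∈ ker((A + 2I)^3) \ ker((A + 2I)^2), then set v_{i+1} = (A + 2I) v_i.

One such chain is v_1 = [[0, 0, 1, 0]]^T, v_2 = [[0, 1, 1, 0]]^T, v_3 = [[1, -2, -2, 0]]^T. Check: (A + 2I) v_3 = [[0, 0, 0, 0]]^T = 0.

v_1 = [[0, 0, 1, 0]]^T, v_2 = [[0, 1, 1, 0]]^T, v_3 = [[1, -2, -2, 0]]^T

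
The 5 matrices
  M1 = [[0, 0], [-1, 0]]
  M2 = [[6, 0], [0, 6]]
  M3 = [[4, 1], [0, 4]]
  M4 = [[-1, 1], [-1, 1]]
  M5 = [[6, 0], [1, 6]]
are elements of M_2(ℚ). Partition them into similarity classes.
Characteristic polynomials: χ_{M1} = x^2, χ_{M2} = (x - 6)^2, χ_{M3} = (x - 4)^2, χ_{M4} = x^2, χ_{M5} = (x - 6)^2.

{M1, M4}: invariant factors x^2.

{M2}: invariant factors x - 6, x - 6.

{M3}: invariant factors (x - 4)^2.

{M5}: invariant factors (x - 6)^2.

Matrices are similar if and only if their invariant-factor lists agree; the partition into similarity classes is {M1, M4}, {M2}, {M3}, {M5}.

4 classes: {M1, M4}, {M2}, {M3}, {M5}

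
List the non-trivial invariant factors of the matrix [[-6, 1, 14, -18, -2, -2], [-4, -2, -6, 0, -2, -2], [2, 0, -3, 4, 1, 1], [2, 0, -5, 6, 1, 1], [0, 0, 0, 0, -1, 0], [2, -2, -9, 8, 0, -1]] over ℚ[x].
(x + 2)^2, (x - 2)(x + 1)(x + 2)^2

The Jordan structure of A has elementary divisors (x + 2)^2, (x + 2)^2, (x + 1), (x - 2). Arranging the block sizes at each eigenvalue in decreasing order and taking row products gives the invariant factors.

Invariant factors (smallest first, each dividing the next): (x + 2)^2, (x - 2)(x + 1)(x + 2)^2.

Check: the last factor (x - 2)(x + 1)(x + 2)^2 is the minimal polynomial, and the product (x - 2)(x + 1)(x + 2)^4 is the characteristic polynomial.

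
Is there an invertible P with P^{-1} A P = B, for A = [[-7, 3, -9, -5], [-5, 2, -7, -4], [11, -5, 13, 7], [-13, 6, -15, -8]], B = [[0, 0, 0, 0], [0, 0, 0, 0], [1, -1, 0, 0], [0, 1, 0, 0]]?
Two matrices over a field are similar if and only if they have the same invariant factors.

Both A and B have characteristic polynomial x^4 and minimal polynomial x^2. Computing further, both have invariant factors x^2, x^2. Hence A and B are similar.

Yes.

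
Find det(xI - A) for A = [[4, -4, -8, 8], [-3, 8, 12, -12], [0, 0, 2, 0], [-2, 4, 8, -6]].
χ_A(x) = (x - 2)^4

xI - A = [[x - 4, 4, 8, -8], [3, x - 8, -12, 12], [0, 0, x - 2, 0], [2, -4, -8, x + 6]].

Expanding det(xI - A) along the first row:
det(xI - A) = + (x - 4)·det([[x - 8, -12, 12], [0, x - 2, 0], [-4, -8, x + 6]]) - (4)·det([[3, -12, 12], [0, x - 2, 0], [2, -8, x + 6]]) + (8)·det([[3, x - 8, 12], [0, 0, 0], [2, -4, x + 6]]) - (-8)·det([[3, x - 8, -12], [0, 0, x - 2], [2, -4, -8]]).

Evaluating gives χ_A(x) = x^4 - 8x^3 + 24x^2 - 32x + 16 = (x - 2)^4.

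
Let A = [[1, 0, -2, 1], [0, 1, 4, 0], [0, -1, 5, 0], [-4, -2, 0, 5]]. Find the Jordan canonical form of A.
J = [[3, 1, 0, 0], [0, 3, 0, 0], [0, 0, 3, 1], [0, 0, 0, 3]]

The characteristic polynomial is det(xI - A) = (x - 3)^4, so the eigenvalues are 3 (algebraic multiplicity 4).

For λ = 3: rank(A - 3I) = 2, rank((A - 3I)^2) = 0. The eigenspace has dimension 4 - 2 = 2, so there are 2 Jordan blocks; the rank sequence gives block sizes [2, 2].

Assembling the blocks gives the Jordan form J above.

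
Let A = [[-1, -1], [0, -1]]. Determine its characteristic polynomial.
χ_A(x) = (x + 1)^2

xI - A = [[x + 1, 1], [0, x + 1]].

Expanding det(xI - A) along the first row:
det(xI - A) = + (x + 1)·det([[x + 1]]) - (1)·det([[0]]).

Evaluating gives χ_A(x) = x^2 + 2x + 1 = (x + 1)^2.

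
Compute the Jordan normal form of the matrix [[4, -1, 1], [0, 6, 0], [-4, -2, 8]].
The characteristic polynomial is det(xI - A) = (x - 6)^3, so the eigenvalues are 6 (algebraic multiplicity 3).

For λ = 6: rank(A - 6I) = 1, rank((A - 6I)^2) = 0. The eigenspace has dimension 3 - 1 = 2, so there are 2 Jordan blocks; the rank sequence gives block sizes [2, 1].

Assembling the blocks gives the Jordan form J above.

J = [[6, 1, 0], [0, 6, 0], [0, 0, 6]]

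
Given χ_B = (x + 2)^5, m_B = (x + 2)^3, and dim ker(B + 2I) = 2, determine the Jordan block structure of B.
Jordan blocks: (-2, 3), (-2, 2)

λ = -2: algebraic multiplicity 5 (exponent in χ_B), largest block size 3 (exponent in m_B), 2 blocks (geometric multiplicity). These force block sizes [3, 2].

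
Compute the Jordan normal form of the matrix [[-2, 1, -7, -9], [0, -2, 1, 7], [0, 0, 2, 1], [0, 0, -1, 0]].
The characteristic polynomial is det(xI - A) = (x - 1)^2(x + 2)^2, so the eigenvalues are -2 (algebraic multiplicity 2), 1 (algebraic multiplicity 2).

For λ = -2: rank(A + 2I) = 3, rank((A + 2I)^2) = 2. The eigenspace has dimension 4 - 3 = 1, so there is 1 Jordan block; the rank sequence gives block sizes [2].

For λ = 1: rank(A - I) = 3, rank((A - I)^2) = 2. The eigenspace has dimension 4 - 3 = 1, so there is 1 Jordan block; the rank sequence gives block sizes [2].

Assembling the blocks gives the Jordan form J above.

J = [[-2, 1, 0, 0], [0, -2, 0, 0], [0, 0, 1, 1], [0, 0, 0, 1]]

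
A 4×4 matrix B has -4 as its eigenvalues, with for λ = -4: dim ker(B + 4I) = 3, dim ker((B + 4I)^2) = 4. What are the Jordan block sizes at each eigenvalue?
λ = -4: successive nullity increments [3, 1] count blocks of size ≥ k; block sizes are [2, 1, 1].

Jordan blocks: (-4, 2), (-4, 1), (-4, 1)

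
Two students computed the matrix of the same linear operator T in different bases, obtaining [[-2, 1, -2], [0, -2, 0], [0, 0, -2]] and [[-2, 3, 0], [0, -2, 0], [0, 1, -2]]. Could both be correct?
Yes.

Two matrices over a field are similar if and only if they have the same invariant factors.

Both A and B have characteristic polynomial (x + 2)^3 and minimal polynomial (x + 2)^2. Computing further, both have invariant factors x + 2, (x + 2)^2. Hence A and B are similar.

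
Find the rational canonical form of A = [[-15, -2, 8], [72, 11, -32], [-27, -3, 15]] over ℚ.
The invariant factors of A (the non-unit diagonal entries of the Smith normal form of xI - A over ℚ[x]) are x - 3, (x - 5)(x - 3), each dividing the next. The characteristic polynomial is their product, (x - 5)(x - 3)^2.

The rational canonical form is the block-diagonal matrix of companion matrices C(f_i):
R = [[3, 0, 0], [0, 0, -15], [0, 1, 8]].

R = [[3, 0, 0], [0, 0, -15], [0, 1, 8]]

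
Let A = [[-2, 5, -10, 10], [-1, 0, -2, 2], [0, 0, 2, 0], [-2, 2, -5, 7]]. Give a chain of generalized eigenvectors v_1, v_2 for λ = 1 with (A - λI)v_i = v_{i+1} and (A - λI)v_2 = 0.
v_1 = [[0, 1, 0, 0]]^T, v_2 = [[5, -1, 0, 2]]^T

We seek v_1 ∈ ker((A - I)^2) \ ker(A - I), then set v_{i+1} = (A - I) v_i.

One such chain is v_1 = [[0, 1, 0, 0]]^T, v_2 = [[5, -1, 0, 2]]^T. Check: (A - I) v_2 = [[0, 0, 0, 0]]^T = 0.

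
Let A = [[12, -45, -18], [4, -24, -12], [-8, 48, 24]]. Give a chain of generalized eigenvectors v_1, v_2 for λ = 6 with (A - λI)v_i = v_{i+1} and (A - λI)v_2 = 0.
We seek v_1 ∈ ker((A - 6I)^2) \ ker(A - 6I), then set v_{i+1} = (A - 6I) v_i.

One such chain is v_1 = [[-2, -1, 2]]^T, v_2 = [[-3, -2, 4]]^T. Check: (A - 6I) v_2 = [[0, 0, 0]]^T = 0.

v_1 = [[-2, -1, 2]]^T, v_2 = [[-3, -2, 4]]^T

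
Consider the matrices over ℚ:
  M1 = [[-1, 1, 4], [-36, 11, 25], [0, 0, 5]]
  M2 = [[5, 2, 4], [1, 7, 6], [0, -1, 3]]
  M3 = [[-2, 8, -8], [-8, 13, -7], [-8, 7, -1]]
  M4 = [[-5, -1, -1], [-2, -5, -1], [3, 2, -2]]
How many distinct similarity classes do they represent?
Characteristic polynomials: χ_{M1} = (x - 5)^3, χ_{M2} = (x - 5)^3, χ_{M3} = (x - 6)^2(x + 2), χ_{M4} = (x + 4)^3.

{M1, M2}: invariant factors (x - 5)^3.

{M3}: invariant factors (x - 6)^2(x + 2).

{M4}: invariant factors (x + 4)^3.

Matrices are similar if and only if their invariant-factor lists agree; the partition into similarity classes is {M1, M2}, {M3}, {M4}.

3 classes: {M1, M2}, {M3}, {M4}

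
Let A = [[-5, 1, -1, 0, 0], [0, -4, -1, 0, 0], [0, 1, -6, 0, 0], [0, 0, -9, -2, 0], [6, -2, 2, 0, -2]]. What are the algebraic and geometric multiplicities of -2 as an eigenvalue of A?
algebraic multiplicity 2, geometric multiplicity 2

The characteristic polynomial is (x + 2)^2(x + 5)^3, so the factor x + 2 appears with exponent 2: the algebraic multiplicity is 2.

rank(A + 2I) = 3, so the eigenspace has dimension 5 - 3 = 2: the geometric multiplicity is 2.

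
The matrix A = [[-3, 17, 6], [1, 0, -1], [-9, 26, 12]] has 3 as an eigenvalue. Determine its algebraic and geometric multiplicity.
The characteristic polynomial is (x - 3)^3, so the factor x - 3 appears with exponent 3: the algebraic multiplicity is 3.

rank(A - 3I) = 2, so the eigenspace has dimension 3 - 2 = 1: the geometric multiplicity is 1.

Since 1 < 3, A is not diagonalizable.

algebraic multiplicity 3, geometric multiplicity 1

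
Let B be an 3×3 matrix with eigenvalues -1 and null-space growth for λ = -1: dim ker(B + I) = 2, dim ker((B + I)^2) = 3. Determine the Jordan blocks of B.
λ = -1: successive nullity increments [2, 1] count blocks of size ≥ k; block sizes are [2, 1].

Jordan blocks: (-1, 2), (-1, 1)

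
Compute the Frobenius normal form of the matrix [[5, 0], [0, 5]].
The invariant factors of A (the non-unit diagonal entries of the Smith normal form of xI - A over ℚ[x]) are x - 5, x - 5, each dividing the next. The characteristic polynomial is their product, (x - 5)^2.

The rational canonical form is the block-diagonal matrix of companion matrices C(f_i):
R = [[5, 0], [0, 5]].

R = [[5, 0], [0, 5]]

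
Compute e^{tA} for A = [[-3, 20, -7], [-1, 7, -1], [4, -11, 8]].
A has Jordan form J = [[4, 1, 0], [0, 4, 1], [0, 0, 4]] with A = PJP^{-1}, so e^{tA} = P e^{tJ} P^{-1}.

For a Jordan block J_k(λ), e^{tJ_k(λ)} = e^{λt} · (I + tN + t^2 N^2/2! + ... + t^{k-1} N^{k-1}/(k-1)!) where N is the nilpotent superdiagonal part.

Assembling the blocks and conjugating back gives the entries of e^{tA} as shown above.

e^{tA} = [[(t^2 - 14*t + 2)*e^{4*t}/2, t*(40 - 3*t)*e^{4*t}/2, t*(t - 14)*e^{4*t}/2], [-t*e^{4*t}, (3*t + 1)*e^{4*t}, -t*e^{4*t}], [t*(8 - t)*e^{4*t}/2, t*(3*t - 22)*e^{4*t}/2, (-t^2 + 8*t + 2)*e^{4*t}/2]]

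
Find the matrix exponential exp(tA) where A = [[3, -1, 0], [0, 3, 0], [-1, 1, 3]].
e^{tA} = [[e^{3*t}, -t*e^{3*t}, 0], [0, e^{3*t}, 0], [-t*e^{3*t}, t*(t + 2)*e^{3*t}/2, e^{3*t}]]

A has Jordan form J = [[3, 1, 0], [0, 3, 1], [0, 0, 3]] with A = PJP^{-1}, so e^{tA} = P e^{tJ} P^{-1}.

For a Jordan block J_k(λ), e^{tJ_k(λ)} = e^{λt} · (I + tN + t^2 N^2/2! + ... + t^{k-1} N^{k-1}/(k-1)!) where N is the nilpotent superdiagonal part.

Assembling the blocks and conjugating back gives the entries of e^{tA} as shown above.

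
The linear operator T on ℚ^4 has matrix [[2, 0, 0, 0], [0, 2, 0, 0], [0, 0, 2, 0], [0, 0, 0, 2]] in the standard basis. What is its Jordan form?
J = [[2, 0, 0, 0], [0, 2, 0, 0], [0, 0, 2, 0], [0, 0, 0, 2]]

The characteristic polynomial is det(xI - A) = (x - 2)^4, so the eigenvalues are 2 (algebraic multiplicity 4).

For λ = 2: rank(A - 2I) = 0. The eigenspace has dimension 4 - 0 = 4, so there are 4 Jordan blocks; the rank sequence gives block sizes [1, 1, 1, 1].

Assembling the blocks gives the Jordan form J above.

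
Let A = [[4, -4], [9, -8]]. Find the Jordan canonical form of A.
The characteristic polynomial is det(xI - A) = (x + 2)^2, so the eigenvalues are -2 (algebraic multiplicity 2).

For λ = -2: rank(A + 2I) = 1, rank((A + 2I)^2) = 0. The eigenspace has dimension 2 - 1 = 1, so there is 1 Jordan block; the rank sequence gives block sizes [2].

Assembling the blocks gives the Jordan form J above.

J = [[-2, 1], [0, -2]]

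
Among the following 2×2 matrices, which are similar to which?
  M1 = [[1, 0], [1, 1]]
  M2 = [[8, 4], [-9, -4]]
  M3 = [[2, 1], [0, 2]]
Characteristic polynomials: χ_{M1} = (x - 1)^2, χ_{M2} = (x - 2)^2, χ_{M3} = (x - 2)^2.

{M1}: invariant factors (x - 1)^2.

{M2, M3}: invariant factors (x - 2)^2.

Matrices are similar if and only if their invariant-factor lists agree; the partition into similarity classes is {M1}, {M2, M3}.

2 classes: {M1}, {M2, M3}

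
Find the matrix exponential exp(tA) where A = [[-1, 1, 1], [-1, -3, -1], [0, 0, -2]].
e^{tA} = [[(t + 1)*e^{-2*t}, t*e^{-2*t}, t*e^{-2*t}], [-t*e^{-2*t}, (1 - t)*e^{-2*t}, -t*e^{-2*t}], [0, 0, e^{-2*t}]]

A has Jordan form J = [[-2, 1, 0], [0, -2, 0], [0, 0, -2]] with A = PJP^{-1}, so e^{tA} = P e^{tJ} P^{-1}.

For a Jordan block J_k(λ), e^{tJ_k(λ)} = e^{λt} · (I + tN + t^2 N^2/2! + ... + t^{k-1} N^{k-1}/(k-1)!) where N is the nilpotent superdiagonal part.

Assembling the blocks and conjugating back gives the entries of e^{tA} as shown above.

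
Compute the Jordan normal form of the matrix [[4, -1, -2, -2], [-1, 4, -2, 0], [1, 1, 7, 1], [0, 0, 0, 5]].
J = [[5, 1, 0, 0], [0, 5, 0, 0], [0, 0, 5, 1], [0, 0, 0, 5]]

The characteristic polynomial is det(xI - A) = (x - 5)^4, so the eigenvalues are 5 (algebraic multiplicity 4).

For λ = 5: rank(A - 5I) = 2, rank((A - 5I)^2) = 0. The eigenspace has dimension 4 - 2 = 2, so there are 2 Jordan blocks; the rank sequence gives block sizes [2, 2].

Assembling the blocks gives the Jordan form J above.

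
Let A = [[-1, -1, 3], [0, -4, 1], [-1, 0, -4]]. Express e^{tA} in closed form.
e^{tA} = [[(t^2 + 4*t + 2)*e^{-3*t}/2, t*(-t - 2)*e^{-3*t}/2, t*(t + 3)*e^{-3*t}], [-t^2*e^{-3*t}/2, (t^2/2 - t + 1)*e^{-3*t}, t*(1 - t)*e^{-3*t}], [t*(-t - 2)*e^{-3*t}/2, t^2*e^{-3*t}/2, (-t^2 - t + 1)*e^{-3*t}]]

A has Jordan form J = [[-3, 1, 0], [0, -3, 1], [0, 0, -3]] with A = PJP^{-1}, so e^{tA} = P e^{tJ} P^{-1}.

For a Jordan block J_k(λ), e^{tJ_k(λ)} = e^{λt} · (I + tN + t^2 N^2/2! + ... + t^{k-1} N^{k-1}/(k-1)!) where N is the nilpotent superdiagonal part.

Assembling the blocks and conjugating back gives the entries of e^{tA} as shown above.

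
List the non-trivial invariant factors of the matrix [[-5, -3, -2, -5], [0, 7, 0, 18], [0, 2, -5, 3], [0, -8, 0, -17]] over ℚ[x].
(x + 5)^2, (x + 5)^2

The Jordan structure of A has elementary divisors (x + 5)^2, (x + 5)^2. Arranging the block sizes at each eigenvalue in decreasing order and taking row products gives the invariant factors.

Invariant factors (smallest first, each dividing the next): (x + 5)^2, (x + 5)^2.

Check: the last factor (x + 5)^2 is the minimal polynomial, and the product (x + 5)^4 is the characteristic polynomial.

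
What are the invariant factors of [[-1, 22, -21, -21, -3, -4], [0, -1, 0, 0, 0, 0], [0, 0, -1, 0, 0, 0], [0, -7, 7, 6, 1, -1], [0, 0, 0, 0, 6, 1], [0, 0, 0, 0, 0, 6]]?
x + 1, (x - 6)^3(x + 1)^2

The Jordan structure of A has elementary divisors (x + 1)^2, (x + 1), (x - 6)^3. Arranging the block sizes at each eigenvalue in decreasing order and taking row products gives the invariant factors.

Invariant factors (smallest first, each dividing the next): x + 1, (x - 6)^3(x + 1)^2.

Check: the last factor (x - 6)^3(x + 1)^2 is the minimal polynomial, and the product (x - 6)^3(x + 1)^3 is the characteristic polynomial.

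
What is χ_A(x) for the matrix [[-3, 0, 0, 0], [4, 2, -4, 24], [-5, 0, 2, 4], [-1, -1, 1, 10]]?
xI - A = [[x + 3, 0, 0, 0], [-4, x - 2, 4, -24], [5, 0, x - 2, -4], [1, 1, -1, x - 10]].

Expanding det(xI - A) along the first row:
det(xI - A) = + (x + 3)·det([[x - 2, 4, -24], [0, x - 2, -4], [1, -1, x - 10]]) - (0)·det([[-4, 4, -24], [5, x - 2, -4], [1, -1, x - 10]]) + (0)·det([[-4, x - 2, -24], [5, 0, -4], [1, 1, x - 10]]) - (0)·det([[-4, x - 2, 4], [5, 0, x - 2], [1, 1, -1]]).

Evaluating gives χ_A(x) = x^4 - 11x^3 + 22x^2 + 96x - 288 = (x - 6)(x - 4)^2(x + 3).

χ_A(x) = (x - 6)(x - 4)^2(x + 3)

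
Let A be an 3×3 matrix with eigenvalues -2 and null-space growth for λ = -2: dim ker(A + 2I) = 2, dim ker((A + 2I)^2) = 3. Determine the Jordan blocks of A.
λ = -2: successive nullity increments [2, 1] count blocks of size ≥ k; block sizes are [2, 1].

Jordan blocks: (-2, 2), (-2, 1)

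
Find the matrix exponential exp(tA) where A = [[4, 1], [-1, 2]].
e^{tA} = [[(t + 1)*e^{3*t}, t*e^{3*t}], [-t*e^{3*t}, (1 - t)*e^{3*t}]]

A has Jordan form J = [[3, 1], [0, 3]] with A = PJP^{-1}, so e^{tA} = P e^{tJ} P^{-1}.

For a Jordan block J_k(λ), e^{tJ_k(λ)} = e^{λt} · (I + tN + t^2 N^2/2! + ... + t^{k-1} N^{k-1}/(k-1)!) where N is the nilpotent superdiagonal part.

Assembling the blocks and conjugating back gives the entries of e^{tA} as shown above.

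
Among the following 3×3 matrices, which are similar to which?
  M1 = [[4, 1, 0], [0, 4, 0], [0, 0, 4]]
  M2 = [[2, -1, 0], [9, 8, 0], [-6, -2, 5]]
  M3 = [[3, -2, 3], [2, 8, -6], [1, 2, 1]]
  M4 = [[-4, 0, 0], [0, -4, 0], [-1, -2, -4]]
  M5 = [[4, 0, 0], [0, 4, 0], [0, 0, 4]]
Characteristic polynomials: χ_{M1} = (x - 4)^3, χ_{M2} = (x - 5)^3, χ_{M3} = (x - 4)^3, χ_{M4} = (x + 4)^3, χ_{M5} = (x - 4)^3.

{M1, M3}: invariant factors x - 4, (x - 4)^2.

{M2}: invariant factors x - 5, (x - 5)^2.

{M4}: invariant factors x + 4, (x + 4)^2.

{M5}: invariant factors x - 4, x - 4, x - 4.

Matrices are similar if and only if their invariant-factor lists agree; the partition into similarity classes is {M1, M3}, {M2}, {M4}, {M5}.

4 classes: {M1, M3}, {M2}, {M4}, {M5}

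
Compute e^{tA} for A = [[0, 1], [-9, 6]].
e^{tA} = [[(1 - 3*t)*e^{3*t}, t*e^{3*t}], [-9*t*e^{3*t}, (3*t + 1)*e^{3*t}]]

A has Jordan form J = [[3, 1], [0, 3]] with A = PJP^{-1}, so e^{tA} = P e^{tJ} P^{-1}.

For a Jordan block J_k(λ), e^{tJ_k(λ)} = e^{λt} · (I + tN + t^2 N^2/2! + ... + t^{k-1} N^{k-1}/(k-1)!) where N is the nilpotent superdiagonal part.

Assembling the blocks and conjugating back gives the entries of e^{tA} as shown above.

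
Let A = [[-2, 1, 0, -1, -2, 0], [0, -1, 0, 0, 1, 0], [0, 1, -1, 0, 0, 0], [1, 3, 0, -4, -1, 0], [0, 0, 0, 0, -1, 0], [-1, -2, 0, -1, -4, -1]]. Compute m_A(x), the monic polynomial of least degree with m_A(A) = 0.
m_A(x) = (x + 1)^3(x + 3)^2

The characteristic polynomial factors as (x + 1)^4(x + 3)^2. The minimal polynomial is ∏(x - λ)^{k_λ} where k_λ is the size of the largest Jordan block at λ.

For λ = -3: rank(A + 3I) = 5, and the largest Jordan block has size 2 (the smallest k with rank((A + 3I)^k) = rank((A + 3I)^(k+1))).
For λ = -1: rank(A + I) = 4, and the largest Jordan block has size 3 (the smallest k with rank((A + I)^k) = rank((A + I)^(k+1))).

So m_A(x) = (x + 1)^3(x + 3)^2.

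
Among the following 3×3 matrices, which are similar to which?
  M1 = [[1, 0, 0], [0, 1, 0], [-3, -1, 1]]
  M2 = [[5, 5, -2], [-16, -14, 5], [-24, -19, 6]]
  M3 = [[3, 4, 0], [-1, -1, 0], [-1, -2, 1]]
2 classes: {M1, M3}, {M2}

Characteristic polynomials: χ_{M1} = (x - 1)^3, χ_{M2} = (x + 1)^3, χ_{M3} = (x - 1)^3.

{M1, M3}: invariant factors x - 1, (x - 1)^2.

{M2}: invariant factors (x + 1)^3.

Matrices are similar if and only if their invariant-factor lists agree; the partition into similarity classes is {M1, M3}, {M2}.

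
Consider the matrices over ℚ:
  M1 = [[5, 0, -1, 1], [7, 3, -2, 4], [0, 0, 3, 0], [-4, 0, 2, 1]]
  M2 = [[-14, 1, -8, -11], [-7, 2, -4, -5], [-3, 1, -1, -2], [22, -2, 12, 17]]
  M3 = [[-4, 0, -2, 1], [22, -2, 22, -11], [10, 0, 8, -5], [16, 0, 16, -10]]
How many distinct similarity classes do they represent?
3 classes: {M1}, {M2}, {M3}

Characteristic polynomials: χ_{M1} = (x - 3)^4, χ_{M2} = (x - 1)^4, χ_{M3} = (x + 2)^4.

{M1}: invariant factors x - 3, (x - 3)^3.

{M2}: invariant factors (x - 1)^2, (x - 1)^2.

{M3}: invariant factors x + 2, x + 2, (x + 2)^2.

Matrices are similar if and only if their invariant-factor lists agree; the partition into similarity classes is {M1}, {M2}, {M3}.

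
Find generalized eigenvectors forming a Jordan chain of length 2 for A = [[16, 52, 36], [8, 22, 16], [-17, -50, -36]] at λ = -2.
v_1 = [[-1, -1, 2]]^T, v_2 = [[2, 0, -1]]^T

We seek v_1 ∈ ker((A + 2I)^2) \ ker(A + 2I), then set v_{i+1} = (A + 2I) v_i.

One such chain is v_1 = [[-1, -1, 2]]^T, v_2 = [[2, 0, -1]]^T. Check: (A + 2I) v_2 = [[0, 0, 0]]^T = 0.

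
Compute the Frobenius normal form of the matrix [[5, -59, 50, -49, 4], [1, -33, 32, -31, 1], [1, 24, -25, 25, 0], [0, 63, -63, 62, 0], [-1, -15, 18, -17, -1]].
R = [[2, 0, 0, 0, 0], [0, 0, 0, 0, -16], [0, 1, 0, 0, 24], [0, 0, 1, 0, -16], [0, 0, 0, 1, 6]]

The invariant factors of A (the non-unit diagonal entries of the Smith normal form of xI - A over ℚ[x]) are x - 2, (x - 2)^2(x^2 - 2x + 4), each dividing the next. The characteristic polynomial is their product, (x - 2)^3(x^2 - 2x + 4).

The rational canonical form is the block-diagonal matrix of companion matrices C(f_i):
R = [[2, 0, 0, 0, 0], [0, 0, 0, 0, -16], [0, 1, 0, 0, 24], [0, 0, 1, 0, -16], [0, 0, 0, 1, 6]].

Note the characteristic polynomial does not split into linear factors over ℚ, so A has no Jordan form over ℚ; the rational canonical form exists over any field.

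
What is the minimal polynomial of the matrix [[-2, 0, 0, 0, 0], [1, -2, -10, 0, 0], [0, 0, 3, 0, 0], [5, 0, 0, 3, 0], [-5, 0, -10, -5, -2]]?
The characteristic polynomial factors as (x - 3)^2(x + 2)^3. The minimal polynomial is ∏(x - λ)^{k_λ} where k_λ is the size of the largest Jordan block at λ.

For λ = -2: rank(A + 2I) = 3, and the largest Jordan block has size 2 (the smallest k with rank((A + 2I)^k) = rank((A + 2I)^(k+1))).
For λ = 3: rank(A - 3I) = 3, and the largest Jordan block has size 1 (the smallest k with rank((A - 3I)^k) = rank((A - 3I)^(k+1))).

So m_A(x) = (x - 3)(x + 2)^2.

m_A(x) = (x - 3)(x + 2)^2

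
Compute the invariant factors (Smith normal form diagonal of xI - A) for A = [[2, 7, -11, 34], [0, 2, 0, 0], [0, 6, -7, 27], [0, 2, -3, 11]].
The Jordan structure of A has elementary divisors (x - 2)^3, (x - 2). Arranging the block sizes at each eigenvalue in decreasing order and taking row products gives the invariant factors.

Invariant factors (smallest first, each dividing the next): x - 2, (x - 2)^3.

Check: the last factor (x - 2)^3 is the minimal polynomial, and the product (x - 2)^4 is the characteristic polynomial.

x - 2, (x - 2)^3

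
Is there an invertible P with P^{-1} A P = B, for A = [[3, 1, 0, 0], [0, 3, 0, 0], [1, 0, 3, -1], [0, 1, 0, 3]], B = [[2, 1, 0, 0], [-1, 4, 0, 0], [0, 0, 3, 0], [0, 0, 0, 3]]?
Both have characteristic polynomial (x - 3)^4 and minimal polynomial (x - 3)^2. But rank(A - 3I) = 2 for A while rank(B - 3I) = 1 for B, so the number of Jordan blocks at λ = 3 differs. A and B are not similar.

No.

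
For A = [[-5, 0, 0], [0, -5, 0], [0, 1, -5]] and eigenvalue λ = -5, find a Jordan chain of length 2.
We seek v_1 ∈ ker((A + 5I)^2) \ ker(A + 5I), then set v_{i+1} = (A + 5I) v_i.

One such chain is v_1 = [[1, 1, 4]]^T, v_2 = [[0, 0, 1]]^T. Check: (A + 5I) v_2 = [[0, 0, 0]]^T = 0.

v_1 = [[1, 1, 4]]^T, v_2 = [[0, 0, 1]]^T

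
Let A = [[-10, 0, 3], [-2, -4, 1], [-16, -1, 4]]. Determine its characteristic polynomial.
xI - A = [[x + 10, 0, -3], [2, x + 4, -1], [16, 1, x - 4]].

Expanding det(xI - A) along the first row:
det(xI - A) = + (x + 10)·det([[x + 4, -1], [1, x - 4]]) - (0)·det([[2, -1], [16, x - 4]]) + (-3)·det([[2, x + 4], [16, 1]]).

Evaluating gives χ_A(x) = x^3 + 10x^2 + 33x + 36 = (x + 3)^2(x + 4).

χ_A(x) = (x + 3)^2(x + 4)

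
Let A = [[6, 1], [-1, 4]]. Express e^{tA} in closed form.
e^{tA} = [[(t + 1)*e^{5*t}, t*e^{5*t}], [-t*e^{5*t}, (1 - t)*e^{5*t}]]

A has Jordan form J = [[5, 1], [0, 5]] with A = PJP^{-1}, so e^{tA} = P e^{tJ} P^{-1}.

For a Jordan block J_k(λ), e^{tJ_k(λ)} = e^{λt} · (I + tN + t^2 N^2/2! + ... + t^{k-1} N^{k-1}/(k-1)!) where N is the nilpotent superdiagonal part.

Assembling the blocks and conjugating back gives the entries of e^{tA} as shown above.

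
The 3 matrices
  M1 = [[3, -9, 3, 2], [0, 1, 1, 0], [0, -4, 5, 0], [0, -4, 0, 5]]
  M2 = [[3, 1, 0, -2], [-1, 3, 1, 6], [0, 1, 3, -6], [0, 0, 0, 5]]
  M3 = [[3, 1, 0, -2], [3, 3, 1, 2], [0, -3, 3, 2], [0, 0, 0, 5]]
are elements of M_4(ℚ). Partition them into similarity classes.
Characteristic polynomials: χ_{M1} = (x - 5)(x - 3)^3, χ_{M2} = (x - 5)(x - 3)^3, χ_{M3} = (x - 5)(x - 3)^3.

{M1, M2, M3}: invariant factors (x - 5)(x - 3)^3.

Matrices are similar if and only if their invariant-factor lists agree; the partition into similarity classes is {M1, M2, M3}.

1 class: {M1, M2, M3}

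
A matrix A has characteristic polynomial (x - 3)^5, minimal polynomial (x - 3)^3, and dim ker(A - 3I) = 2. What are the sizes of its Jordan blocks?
Jordan blocks: (3, 3), (3, 2)

λ = 3: algebraic multiplicity 5 (exponent in χ_A), largest block size 3 (exponent in m_A), 2 blocks (geometric multiplicity). These force block sizes [3, 2].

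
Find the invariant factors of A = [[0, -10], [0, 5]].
x(x - 5)

The Jordan structure of A has elementary divisors x, (x - 5). Arranging the block sizes at each eigenvalue in decreasing order and taking row products gives the invariant factors.

Invariant factors (smallest first, each dividing the next): x(x - 5).

Check: the last factor x(x - 5) is the minimal polynomial, and the product x(x - 5) is the characteristic polynomial.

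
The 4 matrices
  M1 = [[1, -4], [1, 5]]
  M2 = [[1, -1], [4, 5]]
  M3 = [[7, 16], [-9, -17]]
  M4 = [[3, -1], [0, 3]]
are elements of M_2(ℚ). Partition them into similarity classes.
2 classes: {M1, M2, M4}, {M3}

Characteristic polynomials: χ_{M1} = (x - 3)^2, χ_{M2} = (x - 3)^2, χ_{M3} = (x + 5)^2, χ_{M4} = (x - 3)^2.

{M1, M2, M4}: invariant factors (x - 3)^2.

{M3}: invariant factors (x + 5)^2.

Matrices are similar if and only if their invariant-factor lists agree; the partition into similarity classes is {M1, M2, M4}, {M3}.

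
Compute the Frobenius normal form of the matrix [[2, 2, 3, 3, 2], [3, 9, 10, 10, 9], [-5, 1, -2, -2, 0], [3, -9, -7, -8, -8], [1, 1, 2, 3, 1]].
R = [[0, 0, 0, 0, 0], [1, 0, 0, 0, 8], [0, 1, 0, 0, 4], [0, 0, 1, 0, -4], [0, 0, 0, 1, 2]]

The invariant factors of A (the non-unit diagonal entries of the Smith normal form of xI - A over ℚ[x]) are x(x - 2)(x^3 + 4x + 4), each dividing the next. The characteristic polynomial is their product, x(x - 2)(x^3 + 4x + 4).

The rational canonical form is the block-diagonal matrix of companion matrices C(f_i):
R = [[0, 0, 0, 0, 0], [1, 0, 0, 0, 8], [0, 1, 0, 0, 4], [0, 0, 1, 0, -4], [0, 0, 0, 1, 2]].

Note the characteristic polynomial does not split into linear factors over ℚ, so A has no Jordan form over ℚ; the rational canonical form exists over any field.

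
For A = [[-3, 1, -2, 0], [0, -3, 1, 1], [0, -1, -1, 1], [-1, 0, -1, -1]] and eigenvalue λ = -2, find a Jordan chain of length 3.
We seek v_1 ∈ ker((A + 2I)^3) \ ker((A + 2I)^2), then set v_{i+1} = (A + 2I) v_i.

One such chain is v_1 = [[0, 2, 1, 0]]^T, v_2 = [[0, -1, -1, -1]]^T, v_3 = [[1, -1, -1, 0]]^T. Check: (A + 2I) v_3 = [[0, 0, 0, 0]]^T = 0.

v_1 = [[0, 2, 1, 0]]^T, v_2 = [[0, -1, -1, -1]]^T, v_3 = [[1, -1, -1, 0]]^T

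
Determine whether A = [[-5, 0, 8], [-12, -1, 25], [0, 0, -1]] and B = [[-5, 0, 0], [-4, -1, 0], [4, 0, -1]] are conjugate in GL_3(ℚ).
Both have characteristic polynomial (x + 1)^2(x + 5), but the minimal polynomial of A is (x + 1)^2(x + 5) while the minimal polynomial of B is (x + 1)(x + 5). The minimal polynomial is a similarity invariant, so A and B are not similar.

No.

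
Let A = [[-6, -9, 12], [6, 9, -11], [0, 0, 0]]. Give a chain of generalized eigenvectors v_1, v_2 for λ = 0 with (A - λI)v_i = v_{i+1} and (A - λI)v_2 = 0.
v_1 = [[3, -1, 1]]^T, v_2 = [[3, -2, 0]]^T

We seek v_1 ∈ ker(A^2) \ ker(A), then set v_{i+1} = A v_i.

One such chain is v_1 = [[3, -1, 1]]^T, v_2 = [[3, -2, 0]]^T. Check: A v_2 = [[0, 0, 0]]^T = 0.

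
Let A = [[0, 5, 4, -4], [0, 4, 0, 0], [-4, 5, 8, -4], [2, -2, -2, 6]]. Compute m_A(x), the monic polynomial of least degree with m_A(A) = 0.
m_A(x) = (x - 6)(x - 4)^2

The characteristic polynomial factors as (x - 6)(x - 4)^3. The minimal polynomial is ∏(x - λ)^{k_λ} where k_λ is the size of the largest Jordan block at λ.

For λ = 4: rank(A - 4I) = 2, and the largest Jordan block has size 2 (the smallest k with rank((A - 4I)^k) = rank((A - 4I)^(k+1))).
For λ = 6: rank(A - 6I) = 3, and the largest Jordan block has size 1 (the smallest k with rank((A - 6I)^k) = rank((A - 6I)^(k+1))).

So m_A(x) = (x - 6)(x - 4)^2.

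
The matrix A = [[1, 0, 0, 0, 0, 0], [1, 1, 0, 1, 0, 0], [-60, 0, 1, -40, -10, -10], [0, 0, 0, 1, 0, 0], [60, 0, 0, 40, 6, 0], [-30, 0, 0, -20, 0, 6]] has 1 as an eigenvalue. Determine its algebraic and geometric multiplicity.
The characteristic polynomial is (x - 6)^2(x - 1)^4, so the factor x - 1 appears with exponent 4: the algebraic multiplicity is 4.

rank(A - I) = 3, so the eigenspace has dimension 6 - 3 = 3: the geometric multiplicity is 3.

Since 3 < 4, A is not diagonalizable.

algebraic multiplicity 4, geometric multiplicity 3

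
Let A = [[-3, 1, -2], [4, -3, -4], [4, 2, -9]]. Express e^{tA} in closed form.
A has Jordan form J = [[-5, 1, 0], [0, -5, 0], [0, 0, -5]] with A = PJP^{-1}, so e^{tA} = P e^{tJ} P^{-1}.

For a Jordan block J_k(λ), e^{tJ_k(λ)} = e^{λt} · (I + tN + t^2 N^2/2! + ... + t^{k-1} N^{k-1}/(k-1)!) where N is the nilpotent superdiagonal part.

Assembling the blocks and conjugating back gives the entries of e^{tA} as shown above.

e^{tA} = [[(2*t + 1)*e^{-5*t}, t*e^{-5*t}, -2*t*e^{-5*t}], [4*t*e^{-5*t}, (2*t + 1)*e^{-5*t}, -4*t*e^{-5*t}], [4*t*e^{-5*t}, 2*t*e^{-5*t}, (1 - 4*t)*e^{-5*t}]]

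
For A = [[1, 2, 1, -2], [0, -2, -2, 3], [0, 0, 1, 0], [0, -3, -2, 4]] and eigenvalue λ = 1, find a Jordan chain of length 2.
We seek v_1 ∈ ker((A - I)^2) \ ker(A - I), then set v_{i+1} = (A - I) v_i.

One such chain is v_1 = [[-4, 4, -2, 3]]^T, v_2 = [[0, 1, 0, 1]]^T. Check: (A - I) v_2 = [[0, 0, 0, 0]]^T = 0.

v_1 = [[-4, 4, -2, 3]]^T, v_2 = [[0, 1, 0, 1]]^T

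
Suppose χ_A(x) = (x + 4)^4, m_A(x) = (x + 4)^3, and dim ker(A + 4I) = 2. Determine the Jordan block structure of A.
Jordan blocks: (-4, 3), (-4, 1)

λ = -4: algebraic multiplicity 4 (exponent in χ_A), largest block size 3 (exponent in m_A), 2 blocks (geometric multiplicity). These force block sizes [3, 1].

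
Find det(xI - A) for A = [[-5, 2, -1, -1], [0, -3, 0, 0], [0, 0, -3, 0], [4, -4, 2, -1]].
xI - A = [[x + 5, -2, 1, 1], [0, x + 3, 0, 0], [0, 0, x + 3, 0], [-4, 4, -2, x + 1]].

Expanding det(xI - A) along the first row:
det(xI - A) = + (x + 5)·det([[x + 3, 0, 0], [0, x + 3, 0], [4, -2, x + 1]]) - (-2)·det([[0, 0, 0], [0, x + 3, 0], [-4, -2, x + 1]]) + (1)·det([[0, x + 3, 0], [0, 0, 0], [-4, 4, x + 1]]) - (1)·det([[0, x + 3, 0], [0, 0, x + 3], [-4, 4, -2]]).

Evaluating gives χ_A(x) = x^4 + 12x^3 + 54x^2 + 108x + 81 = (x + 3)^4.

χ_A(x) = (x + 3)^4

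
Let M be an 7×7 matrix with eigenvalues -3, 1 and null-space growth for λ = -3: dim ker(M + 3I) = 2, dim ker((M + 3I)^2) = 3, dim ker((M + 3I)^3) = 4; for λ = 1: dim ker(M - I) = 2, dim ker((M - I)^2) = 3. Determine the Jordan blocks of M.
λ = -3: successive nullity increments [2, 1, 1] count blocks of size ≥ k; block sizes are [3, 1].
λ = 1: successive nullity increments [2, 1] count blocks of size ≥ k; block sizes are [2, 1].

Jordan blocks: (-3, 3), (-3, 1), (1, 2), (1, 1)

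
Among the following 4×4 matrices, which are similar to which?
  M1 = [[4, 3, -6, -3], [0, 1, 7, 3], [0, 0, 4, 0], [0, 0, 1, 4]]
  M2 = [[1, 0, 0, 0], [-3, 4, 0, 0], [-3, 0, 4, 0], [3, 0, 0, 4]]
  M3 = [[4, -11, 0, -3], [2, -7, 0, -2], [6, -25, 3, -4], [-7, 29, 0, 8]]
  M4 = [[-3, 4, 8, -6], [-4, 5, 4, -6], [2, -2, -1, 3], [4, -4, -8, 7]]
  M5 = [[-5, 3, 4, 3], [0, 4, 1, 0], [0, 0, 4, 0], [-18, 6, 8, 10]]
4 classes: {M1, M5}, {M2}, {M3}, {M4}

Characteristic polynomials: χ_{M1} = (x - 4)^3(x - 1), χ_{M2} = (x - 4)^3(x - 1), χ_{M3} = (x - 3)^2(x - 1)^2, χ_{M4} = (x - 3)^2(x - 1)^2, χ_{M5} = (x - 4)^3(x - 1).

{M1, M5}: invariant factors x - 4, (x - 4)^2(x - 1).

{M2}: invariant factors x - 4, x - 4, (x - 4)(x - 1).

{M3}: invariant factors (x - 3)^2(x - 1)^2.

{M4}: invariant factors x - 1, (x - 3)^2(x - 1).

Matrices are similar if and only if their invariant-factor lists agree; the partition into similarity classes is {M1, M5}, {M2}, {M3}, {M4}.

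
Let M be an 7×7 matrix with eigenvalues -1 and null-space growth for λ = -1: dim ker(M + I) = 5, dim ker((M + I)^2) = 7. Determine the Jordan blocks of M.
Jordan blocks: (-1, 2), (-1, 2), (-1, 1), (-1, 1), (-1, 1)

λ = -1: successive nullity increments [5, 2] count blocks of size ≥ k; block sizes are [2, 2, 1, 1, 1].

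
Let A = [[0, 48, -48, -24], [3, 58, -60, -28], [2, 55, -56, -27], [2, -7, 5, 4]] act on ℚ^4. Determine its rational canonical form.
R = [[0, 0, 0, -24], [1, 0, 0, -2], [0, 1, 0, 1], [0, 0, 1, 6]]

The invariant factors of A (the non-unit diagonal entries of the Smith normal form of xI - A over ℚ[x]) are (x - 6)(x^3 - x - 4), each dividing the next. The characteristic polynomial is their product, (x - 6)(x^3 - x - 4).

The rational canonical form is the block-diagonal matrix of companion matrices C(f_i):
R = [[0, 0, 0, -24], [1, 0, 0, -2], [0, 1, 0, 1], [0, 0, 1, 6]].

Note the characteristic polynomial does not split into linear factors over ℚ, so A has no Jordan form over ℚ; the rational canonical form exists over any field.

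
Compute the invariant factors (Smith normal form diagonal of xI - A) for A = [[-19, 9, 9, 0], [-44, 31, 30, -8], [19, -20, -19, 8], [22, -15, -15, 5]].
(x - 5)(x - 1)(x + 4)^2

The Jordan structure of A has elementary divisors (x + 4)^2, (x - 1), (x - 5). Arranging the block sizes at each eigenvalue in decreasing order and taking row products gives the invariant factors.

Invariant factors (smallest first, each dividing the next): (x - 5)(x - 1)(x + 4)^2.

Check: the last factor (x - 5)(x - 1)(x + 4)^2 is the minimal polynomial, and the product (x - 5)(x - 1)(x + 4)^2 is the characteristic polynomial.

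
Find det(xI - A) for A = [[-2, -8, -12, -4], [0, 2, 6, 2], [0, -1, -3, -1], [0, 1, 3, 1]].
χ_A(x) = x^3(x + 2)

xI - A = [[x + 2, 8, 12, 4], [0, x - 2, -6, -2], [0, 1, x + 3, 1], [0, -1, -3, x - 1]].

Expanding det(xI - A) along the first row:
det(xI - A) = + (x + 2)·det([[x - 2, -6, -2], [1, x + 3, 1], [-1, -3, x - 1]]) - (8)·det([[0, -6, -2], [0, x + 3, 1], [0, -3, x - 1]]) + (12)·det([[0, x - 2, -2], [0, 1, 1], [0, -1, x - 1]]) - (4)·det([[0, x - 2, -6], [0, 1, x + 3], [0, -1, -3]]).

Evaluating gives χ_A(x) = x^4 + 2x^3 = x^3(x + 2).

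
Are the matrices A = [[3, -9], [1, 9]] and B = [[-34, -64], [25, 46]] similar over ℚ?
Yes.

Two matrices over a field are similar if and only if they have the same invariant factors.

Both A and B have characteristic polynomial (x - 6)^2 and minimal polynomial (x - 6)^2. Computing further, both have invariant factors (x - 6)^2. Hence A and B are similar.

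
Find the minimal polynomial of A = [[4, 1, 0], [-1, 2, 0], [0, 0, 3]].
m_A(x) = (x - 3)^2

The characteristic polynomial factors as (x - 3)^3. The minimal polynomial is ∏(x - λ)^{k_λ} where k_λ is the size of the largest Jordan block at λ.

For λ = 3: rank(A - 3I) = 1, and the largest Jordan block has size 2 (the smallest k with rank((A - 3I)^k) = rank((A - 3I)^(k+1))).

So m_A(x) = (x - 3)^2.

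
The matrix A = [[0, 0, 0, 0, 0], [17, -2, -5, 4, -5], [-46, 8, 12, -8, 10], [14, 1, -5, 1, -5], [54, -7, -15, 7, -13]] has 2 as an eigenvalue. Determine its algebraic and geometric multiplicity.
algebraic multiplicity 2, geometric multiplicity 2

The characteristic polynomial is x(x - 2)^2(x + 3)^2, so the factor x - 2 appears with exponent 2: the algebraic multiplicity is 2.

rank(A - 2I) = 3, so the eigenspace has dimension 5 - 3 = 2: the geometric multiplicity is 2.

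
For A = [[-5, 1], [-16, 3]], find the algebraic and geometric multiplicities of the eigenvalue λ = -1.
The characteristic polynomial is (x + 1)^2, so the factor x + 1 appears with exponent 2: the algebraic multiplicity is 2.

rank(A + I) = 1, so the eigenspace has dimension 2 - 1 = 1: the geometric multiplicity is 1.

Since 1 < 2, A is not diagonalizable.

algebraic multiplicity 2, geometric multiplicity 1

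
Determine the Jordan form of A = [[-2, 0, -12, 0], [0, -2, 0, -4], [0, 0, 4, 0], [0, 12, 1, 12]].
The characteristic polynomial is det(xI - A) = (x - 6)(x - 4)^2(x + 2), so the eigenvalues are -2 (algebraic multiplicity 1), 4 (algebraic multiplicity 2), 6 (algebraic multiplicity 1).

For λ = -2: algebraic multiplicity 1 gives one 1×1 block.

For λ = 4: rank(A - 4I) = 3, rank((A - 4I)^2) = 2. The eigenspace has dimension 4 - 3 = 1, so there is 1 Jordan block; the rank sequence gives block sizes [2].

For λ = 6: algebraic multiplicity 1 gives one 1×1 block.

Assembling the blocks gives the Jordan form J above.

J = [[-2, 0, 0, 0], [0, 4, 1, 0], [0, 0, 4, 0], [0, 0, 0, 6]]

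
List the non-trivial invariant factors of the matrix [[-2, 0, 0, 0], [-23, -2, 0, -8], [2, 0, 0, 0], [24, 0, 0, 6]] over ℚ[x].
The Jordan structure of A has elementary divisors (x + 2)^2, x, (x - 6). Arranging the block sizes at each eigenvalue in decreasing order and taking row products gives the invariant factors.

Invariant factors (smallest first, each dividing the next): x(x - 6)(x + 2)^2.

Check: the last factor x(x - 6)(x + 2)^2 is the minimal polynomial, and the product x(x - 6)(x + 2)^2 is the characteristic polynomial.

x(x - 6)(x + 2)^2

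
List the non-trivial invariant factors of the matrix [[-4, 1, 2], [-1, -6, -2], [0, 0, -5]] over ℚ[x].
x + 5, (x + 5)^2

The Jordan structure of A has elementary divisors (x + 5)^2, (x + 5). Arranging the block sizes at each eigenvalue in decreasing order and taking row products gives the invariant factors.

Invariant factors (smallest first, each dividing the next): x + 5, (x + 5)^2.

Check: the last factor (x + 5)^2 is the minimal polynomial, and the product (x + 5)^3 is the characteristic polynomial.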